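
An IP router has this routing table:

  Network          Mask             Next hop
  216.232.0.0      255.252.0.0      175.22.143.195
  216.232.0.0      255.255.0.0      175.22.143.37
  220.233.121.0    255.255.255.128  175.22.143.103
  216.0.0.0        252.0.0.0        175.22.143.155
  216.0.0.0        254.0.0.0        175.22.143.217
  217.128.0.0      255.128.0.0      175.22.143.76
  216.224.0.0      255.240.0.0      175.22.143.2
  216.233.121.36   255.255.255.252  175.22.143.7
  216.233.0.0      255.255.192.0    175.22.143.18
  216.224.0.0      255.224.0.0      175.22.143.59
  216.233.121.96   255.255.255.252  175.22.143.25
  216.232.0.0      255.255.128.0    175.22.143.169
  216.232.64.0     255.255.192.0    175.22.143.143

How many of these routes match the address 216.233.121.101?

5

Prefixes containing 216.233.121.101:
  216.0.0.0/6 (216.0.0.0 - 219.255.255.255)
  216.0.0.0/7 (216.0.0.0 - 217.255.255.255)
  216.224.0.0/11 (216.224.0.0 - 216.255.255.255)
  216.224.0.0/12 (216.224.0.0 - 216.239.255.255)
  216.232.0.0/14 (216.232.0.0 - 216.235.255.255)
Total matching entries: 5.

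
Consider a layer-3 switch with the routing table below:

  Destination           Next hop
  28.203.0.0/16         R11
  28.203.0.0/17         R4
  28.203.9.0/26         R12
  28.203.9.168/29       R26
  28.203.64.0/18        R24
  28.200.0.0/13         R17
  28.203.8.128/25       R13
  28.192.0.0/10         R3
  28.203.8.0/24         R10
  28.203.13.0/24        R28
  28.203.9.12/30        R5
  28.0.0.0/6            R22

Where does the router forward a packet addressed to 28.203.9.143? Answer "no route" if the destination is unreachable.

R4

Routes whose prefix contains 28.203.9.143:
  28.0.0.0/6 (28.0.0.0 - 31.255.255.255) -> R22
  28.192.0.0/10 (28.192.0.0 - 28.255.255.255) -> R3
  28.200.0.0/13 (28.200.0.0 - 28.207.255.255) -> R17
  28.203.0.0/16 (28.203.0.0 - 28.203.255.255) -> R11
  28.203.0.0/17 (28.203.0.0 - 28.203.127.255) -> R4
More-specific entries that do NOT match:
  28.203.9.12/30 (28.203.9.12 - 28.203.9.15) does not contain 28.203.9.143
  28.203.9.168/29 (28.203.9.168 - 28.203.9.175) does not contain 28.203.9.143
  28.203.9.0/26 (28.203.9.0 - 28.203.9.63) does not contain 28.203.9.143
  28.203.8.128/25 (28.203.8.128 - 28.203.8.255) does not contain 28.203.9.143
  28.203.8.0/24 (28.203.8.0 - 28.203.8.255) does not contain 28.203.9.143
  28.203.13.0/24 (28.203.13.0 - 28.203.13.255) does not contain 28.203.9.143
  28.203.64.0/18 (28.203.64.0 - 28.203.127.255) does not contain 28.203.9.143
Longest matching prefix is /17 -> next hop R4.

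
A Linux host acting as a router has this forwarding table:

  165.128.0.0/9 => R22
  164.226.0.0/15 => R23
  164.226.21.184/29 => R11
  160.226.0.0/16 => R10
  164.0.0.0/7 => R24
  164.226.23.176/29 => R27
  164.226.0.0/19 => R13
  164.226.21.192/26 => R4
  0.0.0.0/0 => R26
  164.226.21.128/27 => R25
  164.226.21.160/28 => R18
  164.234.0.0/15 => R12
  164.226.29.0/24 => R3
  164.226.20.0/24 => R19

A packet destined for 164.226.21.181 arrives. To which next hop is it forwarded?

Routes whose prefix contains 164.226.21.181:
  0.0.0.0/0 (default, matches everything) -> R26
  164.0.0.0/7 (164.0.0.0 - 165.255.255.255) -> R24
  164.226.0.0/15 (164.226.0.0 - 164.227.255.255) -> R23
  164.226.0.0/19 (164.226.0.0 - 164.226.31.255) -> R13
More-specific entries that do NOT match:
  164.226.21.184/29 (164.226.21.184 - 164.226.21.191) does not contain 164.226.21.181
  164.226.23.176/29 (164.226.23.176 - 164.226.23.183) does not contain 164.226.21.181
  164.226.21.160/28 (164.226.21.160 - 164.226.21.175) does not contain 164.226.21.181
  164.226.21.128/27 (164.226.21.128 - 164.226.21.159) does not contain 164.226.21.181
  164.226.21.192/26 (164.226.21.192 - 164.226.21.255) does not contain 164.226.21.181
  164.226.29.0/24 (164.226.29.0 - 164.226.29.255) does not contain 164.226.21.181
  164.226.20.0/24 (164.226.20.0 - 164.226.20.255) does not contain 164.226.21.181
Longest matching prefix is /19 -> next hop R13.

R13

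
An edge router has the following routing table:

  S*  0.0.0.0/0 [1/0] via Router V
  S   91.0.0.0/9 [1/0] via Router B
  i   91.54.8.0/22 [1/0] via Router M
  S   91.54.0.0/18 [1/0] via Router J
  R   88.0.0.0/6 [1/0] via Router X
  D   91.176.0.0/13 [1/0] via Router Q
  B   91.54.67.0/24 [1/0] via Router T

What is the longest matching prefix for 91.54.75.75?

91.0.0.0/9

Entries matching 91.54.75.75:
  0.0.0.0/0 (default, matches everything)
  88.0.0.0/6 (88.0.0.0 - 91.255.255.255)
  91.0.0.0/9 (91.0.0.0 - 91.127.255.255)
Most specific is 91.0.0.0/9.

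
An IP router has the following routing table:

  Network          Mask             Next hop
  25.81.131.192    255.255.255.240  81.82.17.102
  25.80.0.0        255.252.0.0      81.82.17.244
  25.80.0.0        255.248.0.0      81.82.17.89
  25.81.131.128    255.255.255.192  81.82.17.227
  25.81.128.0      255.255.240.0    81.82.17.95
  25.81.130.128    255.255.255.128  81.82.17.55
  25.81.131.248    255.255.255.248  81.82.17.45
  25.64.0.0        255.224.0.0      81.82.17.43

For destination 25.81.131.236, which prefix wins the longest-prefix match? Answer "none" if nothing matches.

25.81.128.0/20

Entries matching 25.81.131.236:
  25.64.0.0/11 (25.64.0.0 - 25.95.255.255)
  25.80.0.0/13 (25.80.0.0 - 25.87.255.255)
  25.80.0.0/14 (25.80.0.0 - 25.83.255.255)
  25.81.128.0/20 (25.81.128.0 - 25.81.143.255)
Most specific is 25.81.128.0/20.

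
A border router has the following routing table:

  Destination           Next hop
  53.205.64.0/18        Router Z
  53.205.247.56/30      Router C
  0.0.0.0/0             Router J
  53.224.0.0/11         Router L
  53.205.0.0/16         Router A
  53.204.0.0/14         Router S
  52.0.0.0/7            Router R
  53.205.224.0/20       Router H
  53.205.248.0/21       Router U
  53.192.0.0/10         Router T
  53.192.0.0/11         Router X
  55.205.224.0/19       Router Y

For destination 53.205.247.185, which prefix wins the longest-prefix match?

Entries matching 53.205.247.185:
  0.0.0.0/0 (default, matches everything)
  52.0.0.0/7 (52.0.0.0 - 53.255.255.255)
  53.192.0.0/10 (53.192.0.0 - 53.255.255.255)
  53.192.0.0/11 (53.192.0.0 - 53.223.255.255)
  53.204.0.0/14 (53.204.0.0 - 53.207.255.255)
  53.205.0.0/16 (53.205.0.0 - 53.205.255.255)
Most specific is 53.205.0.0/16.

53.205.0.0/16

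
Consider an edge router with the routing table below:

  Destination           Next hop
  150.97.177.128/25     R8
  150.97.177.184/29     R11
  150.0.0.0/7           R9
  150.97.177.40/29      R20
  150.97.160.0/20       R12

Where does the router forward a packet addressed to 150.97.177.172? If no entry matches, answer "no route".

R8

Routes whose prefix contains 150.97.177.172:
  150.0.0.0/7 (150.0.0.0 - 151.255.255.255) -> R9
  150.97.177.128/25 (150.97.177.128 - 150.97.177.255) -> R8
More-specific entries that do NOT match:
  150.97.177.184/29 (150.97.177.184 - 150.97.177.191) does not contain 150.97.177.172
  150.97.177.40/29 (150.97.177.40 - 150.97.177.47) does not contain 150.97.177.172
Longest matching prefix is /25 -> next hop R8.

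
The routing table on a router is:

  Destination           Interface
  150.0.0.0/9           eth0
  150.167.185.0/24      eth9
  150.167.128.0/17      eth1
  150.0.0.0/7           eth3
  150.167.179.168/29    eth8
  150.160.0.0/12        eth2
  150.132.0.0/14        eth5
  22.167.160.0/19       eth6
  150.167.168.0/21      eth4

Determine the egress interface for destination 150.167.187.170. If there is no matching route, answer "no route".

Routes whose prefix contains 150.167.187.170:
  150.0.0.0/7 (150.0.0.0 - 151.255.255.255) -> eth3
  150.160.0.0/12 (150.160.0.0 - 150.175.255.255) -> eth2
  150.167.128.0/17 (150.167.128.0 - 150.167.255.255) -> eth1
More-specific entries that do NOT match:
  150.167.179.168/29 (150.167.179.168 - 150.167.179.175) does not contain 150.167.187.170
  150.167.185.0/24 (150.167.185.0 - 150.167.185.255) does not contain 150.167.187.170
  150.167.168.0/21 (150.167.168.0 - 150.167.175.255) does not contain 150.167.187.170
  22.167.160.0/19 (22.167.160.0 - 22.167.191.255) does not contain 150.167.187.170
Longest matching prefix is /17 -> interface eth1.

eth1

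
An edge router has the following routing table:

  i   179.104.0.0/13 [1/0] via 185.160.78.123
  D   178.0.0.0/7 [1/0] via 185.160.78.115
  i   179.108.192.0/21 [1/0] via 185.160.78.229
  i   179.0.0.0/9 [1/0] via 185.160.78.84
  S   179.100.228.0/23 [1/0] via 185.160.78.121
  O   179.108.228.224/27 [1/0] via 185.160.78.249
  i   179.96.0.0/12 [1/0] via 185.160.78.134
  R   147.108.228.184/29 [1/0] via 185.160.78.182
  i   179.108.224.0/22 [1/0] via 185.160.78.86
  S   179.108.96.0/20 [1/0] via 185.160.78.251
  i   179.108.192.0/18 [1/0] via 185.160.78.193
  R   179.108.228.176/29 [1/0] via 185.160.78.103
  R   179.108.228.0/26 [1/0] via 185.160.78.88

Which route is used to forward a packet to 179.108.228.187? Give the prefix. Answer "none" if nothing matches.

Entries matching 179.108.228.187:
  178.0.0.0/7 (178.0.0.0 - 179.255.255.255)
  179.0.0.0/9 (179.0.0.0 - 179.127.255.255)
  179.96.0.0/12 (179.96.0.0 - 179.111.255.255)
  179.104.0.0/13 (179.104.0.0 - 179.111.255.255)
  179.108.192.0/18 (179.108.192.0 - 179.108.255.255)
Most specific is 179.108.192.0/18.

179.108.192.0/18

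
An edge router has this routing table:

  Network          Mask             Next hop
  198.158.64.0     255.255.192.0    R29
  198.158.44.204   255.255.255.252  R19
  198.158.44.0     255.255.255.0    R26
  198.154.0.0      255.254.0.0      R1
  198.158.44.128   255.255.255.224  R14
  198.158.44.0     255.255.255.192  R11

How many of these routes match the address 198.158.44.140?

Prefixes containing 198.158.44.140:
  198.158.44.0/24 (198.158.44.0 - 198.158.44.255)
  198.158.44.128/27 (198.158.44.128 - 198.158.44.159)
Total matching entries: 2.

2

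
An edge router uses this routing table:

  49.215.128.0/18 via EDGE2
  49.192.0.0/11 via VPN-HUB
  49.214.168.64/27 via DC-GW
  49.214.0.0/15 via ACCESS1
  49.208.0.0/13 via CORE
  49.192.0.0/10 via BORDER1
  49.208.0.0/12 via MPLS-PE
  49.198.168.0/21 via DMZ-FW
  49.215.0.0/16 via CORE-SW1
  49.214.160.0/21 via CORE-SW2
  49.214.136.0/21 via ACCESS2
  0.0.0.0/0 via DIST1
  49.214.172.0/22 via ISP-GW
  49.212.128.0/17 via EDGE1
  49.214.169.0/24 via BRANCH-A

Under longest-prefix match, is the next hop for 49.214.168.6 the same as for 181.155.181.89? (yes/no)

49.214.168.6: longest match 49.214.0.0/15 -> ACCESS1
181.155.181.89: longest match 0.0.0.0/0 -> DIST1

no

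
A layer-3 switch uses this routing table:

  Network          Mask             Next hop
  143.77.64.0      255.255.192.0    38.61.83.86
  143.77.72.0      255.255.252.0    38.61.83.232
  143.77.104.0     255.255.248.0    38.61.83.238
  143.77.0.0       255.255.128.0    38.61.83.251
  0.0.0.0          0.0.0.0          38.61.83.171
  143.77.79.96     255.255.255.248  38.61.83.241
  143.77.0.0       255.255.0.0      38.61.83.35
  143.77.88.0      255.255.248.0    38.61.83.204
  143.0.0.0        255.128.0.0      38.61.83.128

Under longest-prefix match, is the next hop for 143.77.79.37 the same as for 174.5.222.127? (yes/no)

143.77.79.37: longest match 143.77.64.0/18 -> 38.61.83.86
174.5.222.127: longest match 0.0.0.0/0 -> 38.61.83.171

no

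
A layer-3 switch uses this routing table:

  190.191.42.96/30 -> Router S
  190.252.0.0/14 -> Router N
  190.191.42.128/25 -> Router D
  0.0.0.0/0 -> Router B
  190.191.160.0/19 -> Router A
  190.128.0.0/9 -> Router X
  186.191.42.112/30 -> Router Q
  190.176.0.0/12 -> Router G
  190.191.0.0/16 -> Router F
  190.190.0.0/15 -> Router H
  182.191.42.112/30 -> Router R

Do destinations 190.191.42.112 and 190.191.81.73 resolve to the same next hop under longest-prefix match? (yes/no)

yes

190.191.42.112: longest match 190.191.0.0/16 -> Router F
190.191.81.73: longest match 190.191.0.0/16 -> Router F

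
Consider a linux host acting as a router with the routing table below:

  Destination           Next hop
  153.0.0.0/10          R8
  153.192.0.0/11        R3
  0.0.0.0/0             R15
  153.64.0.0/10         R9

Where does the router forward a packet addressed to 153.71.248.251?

Routes whose prefix contains 153.71.248.251:
  0.0.0.0/0 (default, matches everything) -> R15
  153.64.0.0/10 (153.64.0.0 - 153.127.255.255) -> R9
More-specific entries that do NOT match:
  153.192.0.0/11 (153.192.0.0 - 153.223.255.255) does not contain 153.71.248.251
Longest matching prefix is /10 -> next hop R9.

R9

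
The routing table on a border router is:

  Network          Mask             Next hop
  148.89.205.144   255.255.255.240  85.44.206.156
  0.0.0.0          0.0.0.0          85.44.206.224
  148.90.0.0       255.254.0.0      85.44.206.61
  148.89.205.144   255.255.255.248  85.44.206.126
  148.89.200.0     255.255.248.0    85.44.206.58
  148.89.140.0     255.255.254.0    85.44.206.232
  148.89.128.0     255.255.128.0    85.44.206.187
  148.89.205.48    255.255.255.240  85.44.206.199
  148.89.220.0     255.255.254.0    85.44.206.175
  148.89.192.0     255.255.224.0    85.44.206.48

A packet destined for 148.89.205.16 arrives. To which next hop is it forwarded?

Routes whose prefix contains 148.89.205.16:
  0.0.0.0/0 (default, matches everything) -> 85.44.206.224
  148.89.128.0/17 (148.89.128.0 - 148.89.255.255) -> 85.44.206.187
  148.89.192.0/19 (148.89.192.0 - 148.89.223.255) -> 85.44.206.48
  148.89.200.0/21 (148.89.200.0 - 148.89.207.255) -> 85.44.206.58
More-specific entries that do NOT match:
  148.89.205.144/29 (148.89.205.144 - 148.89.205.151) does not contain 148.89.205.16
  148.89.205.144/28 (148.89.205.144 - 148.89.205.159) does not contain 148.89.205.16
  148.89.205.48/28 (148.89.205.48 - 148.89.205.63) does not contain 148.89.205.16
  148.89.140.0/23 (148.89.140.0 - 148.89.141.255) does not contain 148.89.205.16
  148.89.220.0/23 (148.89.220.0 - 148.89.221.255) does not contain 148.89.205.16
Longest matching prefix is /21 -> next hop 85.44.206.58.

85.44.206.58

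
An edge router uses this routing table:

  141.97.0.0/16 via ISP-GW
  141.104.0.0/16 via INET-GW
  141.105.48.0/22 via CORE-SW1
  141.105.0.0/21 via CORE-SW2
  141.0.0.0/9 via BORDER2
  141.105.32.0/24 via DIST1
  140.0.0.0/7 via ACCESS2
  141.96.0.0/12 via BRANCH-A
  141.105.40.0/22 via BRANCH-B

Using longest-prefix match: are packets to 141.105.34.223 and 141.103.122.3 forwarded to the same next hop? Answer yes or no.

yes

141.105.34.223: longest match 141.96.0.0/12 -> BRANCH-A
141.103.122.3: longest match 141.96.0.0/12 -> BRANCH-A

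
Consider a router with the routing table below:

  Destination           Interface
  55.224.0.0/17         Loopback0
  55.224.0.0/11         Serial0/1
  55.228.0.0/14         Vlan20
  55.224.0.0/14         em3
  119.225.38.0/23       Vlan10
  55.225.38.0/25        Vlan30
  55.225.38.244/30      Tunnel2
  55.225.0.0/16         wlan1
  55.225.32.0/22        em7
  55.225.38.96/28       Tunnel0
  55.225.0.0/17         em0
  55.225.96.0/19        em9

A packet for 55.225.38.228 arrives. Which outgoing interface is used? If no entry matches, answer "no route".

em0

Routes whose prefix contains 55.225.38.228:
  55.224.0.0/11 (55.224.0.0 - 55.255.255.255) -> Serial0/1
  55.224.0.0/14 (55.224.0.0 - 55.227.255.255) -> em3
  55.225.0.0/16 (55.225.0.0 - 55.225.255.255) -> wlan1
  55.225.0.0/17 (55.225.0.0 - 55.225.127.255) -> em0
More-specific entries that do NOT match:
  55.225.38.244/30 (55.225.38.244 - 55.225.38.247) does not contain 55.225.38.228
  55.225.38.96/28 (55.225.38.96 - 55.225.38.111) does not contain 55.225.38.228
  55.225.38.0/25 (55.225.38.0 - 55.225.38.127) does not contain 55.225.38.228
  119.225.38.0/23 (119.225.38.0 - 119.225.39.255) does not contain 55.225.38.228
  55.225.32.0/22 (55.225.32.0 - 55.225.35.255) does not contain 55.225.38.228
  55.225.96.0/19 (55.225.96.0 - 55.225.127.255) does not contain 55.225.38.228
Longest matching prefix is /17 -> interface em0.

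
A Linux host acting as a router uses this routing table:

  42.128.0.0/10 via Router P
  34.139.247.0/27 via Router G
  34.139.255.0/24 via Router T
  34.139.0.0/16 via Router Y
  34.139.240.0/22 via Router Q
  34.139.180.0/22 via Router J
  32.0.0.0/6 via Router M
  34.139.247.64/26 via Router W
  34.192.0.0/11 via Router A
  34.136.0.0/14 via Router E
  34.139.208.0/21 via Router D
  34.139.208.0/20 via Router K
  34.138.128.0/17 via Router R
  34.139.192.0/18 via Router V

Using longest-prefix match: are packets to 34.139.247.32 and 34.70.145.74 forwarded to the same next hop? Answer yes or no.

34.139.247.32: longest match 34.139.192.0/18 -> Router V
34.70.145.74: longest match 32.0.0.0/6 -> Router M

no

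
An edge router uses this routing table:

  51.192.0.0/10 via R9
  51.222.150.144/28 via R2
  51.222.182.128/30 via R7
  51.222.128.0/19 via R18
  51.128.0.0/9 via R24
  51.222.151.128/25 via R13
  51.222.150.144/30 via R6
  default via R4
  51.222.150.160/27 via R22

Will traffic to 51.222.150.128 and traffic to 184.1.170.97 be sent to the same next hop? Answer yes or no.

no

51.222.150.128: longest match 51.222.128.0/19 -> R18
184.1.170.97: longest match 0.0.0.0/0 -> R4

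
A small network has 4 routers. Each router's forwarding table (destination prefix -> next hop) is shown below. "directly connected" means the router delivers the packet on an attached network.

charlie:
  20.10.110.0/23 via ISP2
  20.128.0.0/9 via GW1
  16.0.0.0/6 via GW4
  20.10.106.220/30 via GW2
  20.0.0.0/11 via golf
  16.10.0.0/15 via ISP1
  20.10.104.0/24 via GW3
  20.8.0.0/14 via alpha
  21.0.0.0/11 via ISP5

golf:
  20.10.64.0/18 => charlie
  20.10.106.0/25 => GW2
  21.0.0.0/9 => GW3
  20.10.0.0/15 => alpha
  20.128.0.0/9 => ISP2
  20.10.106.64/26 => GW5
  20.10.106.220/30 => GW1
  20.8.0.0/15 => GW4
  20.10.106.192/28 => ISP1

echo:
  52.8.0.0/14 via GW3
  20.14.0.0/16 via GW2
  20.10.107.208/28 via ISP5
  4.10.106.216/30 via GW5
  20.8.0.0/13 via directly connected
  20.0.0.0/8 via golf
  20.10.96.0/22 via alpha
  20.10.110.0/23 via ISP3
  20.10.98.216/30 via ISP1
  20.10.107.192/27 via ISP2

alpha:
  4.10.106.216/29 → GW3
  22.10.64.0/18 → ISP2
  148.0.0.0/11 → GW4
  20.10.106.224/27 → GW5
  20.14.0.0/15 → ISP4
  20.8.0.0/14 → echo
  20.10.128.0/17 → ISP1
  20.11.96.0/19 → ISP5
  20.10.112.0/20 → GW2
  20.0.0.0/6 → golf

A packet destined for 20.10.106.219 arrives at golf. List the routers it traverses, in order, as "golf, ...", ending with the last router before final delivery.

At golf: longest match for 20.10.106.219 is 20.10.64.0/18 -> charlie
At charlie: longest match for 20.10.106.219 is 20.8.0.0/14 -> alpha
At alpha: longest match for 20.10.106.219 is 20.8.0.0/14 -> echo
At echo: longest match for 20.10.106.219 is 20.8.0.0/13 -> directly connected

golf, charlie, alpha, echo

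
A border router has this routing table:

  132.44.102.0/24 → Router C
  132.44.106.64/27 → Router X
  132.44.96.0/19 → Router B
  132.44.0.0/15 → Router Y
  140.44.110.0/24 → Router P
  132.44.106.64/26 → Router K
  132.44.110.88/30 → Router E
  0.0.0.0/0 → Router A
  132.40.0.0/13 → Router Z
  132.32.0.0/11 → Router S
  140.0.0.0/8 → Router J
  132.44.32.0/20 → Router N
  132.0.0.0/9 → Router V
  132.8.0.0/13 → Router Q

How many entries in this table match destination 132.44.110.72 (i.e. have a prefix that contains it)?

Prefixes containing 132.44.110.72:
  0.0.0.0/0 (default, matches everything)
  132.0.0.0/9 (132.0.0.0 - 132.127.255.255)
  132.32.0.0/11 (132.32.0.0 - 132.63.255.255)
  132.40.0.0/13 (132.40.0.0 - 132.47.255.255)
  132.44.0.0/15 (132.44.0.0 - 132.45.255.255)
  132.44.96.0/19 (132.44.96.0 - 132.44.127.255)
Total matching entries: 6.

6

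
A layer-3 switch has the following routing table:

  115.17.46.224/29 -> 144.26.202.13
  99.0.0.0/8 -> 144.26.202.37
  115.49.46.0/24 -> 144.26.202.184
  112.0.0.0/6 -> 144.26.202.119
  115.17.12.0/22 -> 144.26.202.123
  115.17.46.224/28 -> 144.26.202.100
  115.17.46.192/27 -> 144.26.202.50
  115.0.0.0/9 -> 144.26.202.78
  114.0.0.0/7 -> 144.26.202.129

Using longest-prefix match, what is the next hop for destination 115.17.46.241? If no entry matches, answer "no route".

Routes whose prefix contains 115.17.46.241:
  112.0.0.0/6 (112.0.0.0 - 115.255.255.255) -> 144.26.202.119
  114.0.0.0/7 (114.0.0.0 - 115.255.255.255) -> 144.26.202.129
  115.0.0.0/9 (115.0.0.0 - 115.127.255.255) -> 144.26.202.78
More-specific entries that do NOT match:
  115.17.46.224/29 (115.17.46.224 - 115.17.46.231) does not contain 115.17.46.241
  115.17.46.224/28 (115.17.46.224 - 115.17.46.239) does not contain 115.17.46.241
  115.17.46.192/27 (115.17.46.192 - 115.17.46.223) does not contain 115.17.46.241
  115.49.46.0/24 (115.49.46.0 - 115.49.46.255) does not contain 115.17.46.241
  115.17.12.0/22 (115.17.12.0 - 115.17.15.255) does not contain 115.17.46.241
Longest matching prefix is /9 -> next hop 144.26.202.78.

144.26.202.78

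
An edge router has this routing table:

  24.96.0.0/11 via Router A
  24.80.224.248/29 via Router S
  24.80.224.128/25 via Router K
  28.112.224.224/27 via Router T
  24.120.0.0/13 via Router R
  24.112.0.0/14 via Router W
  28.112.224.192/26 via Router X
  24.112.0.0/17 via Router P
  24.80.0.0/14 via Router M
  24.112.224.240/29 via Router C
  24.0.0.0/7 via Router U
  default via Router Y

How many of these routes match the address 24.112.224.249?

Prefixes containing 24.112.224.249:
  0.0.0.0/0 (default, matches everything)
  24.0.0.0/7 (24.0.0.0 - 25.255.255.255)
  24.96.0.0/11 (24.96.0.0 - 24.127.255.255)
  24.112.0.0/14 (24.112.0.0 - 24.115.255.255)
Total matching entries: 4.

4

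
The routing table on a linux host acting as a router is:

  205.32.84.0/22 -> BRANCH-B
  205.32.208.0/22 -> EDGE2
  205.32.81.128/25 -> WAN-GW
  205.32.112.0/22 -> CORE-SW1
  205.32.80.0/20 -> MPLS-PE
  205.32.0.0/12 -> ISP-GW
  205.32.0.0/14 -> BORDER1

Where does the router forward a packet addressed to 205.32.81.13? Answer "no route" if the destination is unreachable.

MPLS-PE

Routes whose prefix contains 205.32.81.13:
  205.32.0.0/12 (205.32.0.0 - 205.47.255.255) -> ISP-GW
  205.32.0.0/14 (205.32.0.0 - 205.35.255.255) -> BORDER1
  205.32.80.0/20 (205.32.80.0 - 205.32.95.255) -> MPLS-PE
More-specific entries that do NOT match:
  205.32.81.128/25 (205.32.81.128 - 205.32.81.255) does not contain 205.32.81.13
  205.32.84.0/22 (205.32.84.0 - 205.32.87.255) does not contain 205.32.81.13
  205.32.208.0/22 (205.32.208.0 - 205.32.211.255) does not contain 205.32.81.13
  205.32.112.0/22 (205.32.112.0 - 205.32.115.255) does not contain 205.32.81.13
Longest matching prefix is /20 -> next hop MPLS-PE.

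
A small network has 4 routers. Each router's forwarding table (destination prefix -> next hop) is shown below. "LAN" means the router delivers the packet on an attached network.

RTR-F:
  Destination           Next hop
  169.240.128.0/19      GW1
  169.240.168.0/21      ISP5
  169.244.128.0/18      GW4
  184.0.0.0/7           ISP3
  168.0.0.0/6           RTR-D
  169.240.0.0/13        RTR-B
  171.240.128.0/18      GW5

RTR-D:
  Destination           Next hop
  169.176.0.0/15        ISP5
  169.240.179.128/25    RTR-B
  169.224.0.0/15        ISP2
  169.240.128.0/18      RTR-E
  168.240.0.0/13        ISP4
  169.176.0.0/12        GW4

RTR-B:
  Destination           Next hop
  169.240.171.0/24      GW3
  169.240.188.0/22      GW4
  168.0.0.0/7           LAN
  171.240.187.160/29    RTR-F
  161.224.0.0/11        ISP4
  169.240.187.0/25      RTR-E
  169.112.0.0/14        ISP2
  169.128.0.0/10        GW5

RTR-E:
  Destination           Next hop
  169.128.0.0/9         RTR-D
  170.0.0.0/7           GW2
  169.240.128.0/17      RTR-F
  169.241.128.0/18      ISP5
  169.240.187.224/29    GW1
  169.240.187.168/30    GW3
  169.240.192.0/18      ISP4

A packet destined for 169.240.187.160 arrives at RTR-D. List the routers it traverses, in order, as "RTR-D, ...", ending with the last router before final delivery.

At RTR-D: longest match for 169.240.187.160 is 169.240.128.0/18 -> RTR-E
At RTR-E: longest match for 169.240.187.160 is 169.240.128.0/17 -> RTR-F
At RTR-F: longest match for 169.240.187.160 is 169.240.0.0/13 -> RTR-B
At RTR-B: longest match for 169.240.187.160 is 168.0.0.0/7 -> LAN

RTR-D, RTR-E, RTR-F, RTR-B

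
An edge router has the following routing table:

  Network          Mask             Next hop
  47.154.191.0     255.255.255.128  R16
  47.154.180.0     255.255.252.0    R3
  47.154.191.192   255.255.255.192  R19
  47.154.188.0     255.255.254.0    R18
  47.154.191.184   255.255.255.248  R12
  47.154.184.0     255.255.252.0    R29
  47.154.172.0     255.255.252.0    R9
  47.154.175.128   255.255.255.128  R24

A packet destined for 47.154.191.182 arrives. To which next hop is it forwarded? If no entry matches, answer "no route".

No entry's prefix contains 47.154.191.182; there is no default route.

no route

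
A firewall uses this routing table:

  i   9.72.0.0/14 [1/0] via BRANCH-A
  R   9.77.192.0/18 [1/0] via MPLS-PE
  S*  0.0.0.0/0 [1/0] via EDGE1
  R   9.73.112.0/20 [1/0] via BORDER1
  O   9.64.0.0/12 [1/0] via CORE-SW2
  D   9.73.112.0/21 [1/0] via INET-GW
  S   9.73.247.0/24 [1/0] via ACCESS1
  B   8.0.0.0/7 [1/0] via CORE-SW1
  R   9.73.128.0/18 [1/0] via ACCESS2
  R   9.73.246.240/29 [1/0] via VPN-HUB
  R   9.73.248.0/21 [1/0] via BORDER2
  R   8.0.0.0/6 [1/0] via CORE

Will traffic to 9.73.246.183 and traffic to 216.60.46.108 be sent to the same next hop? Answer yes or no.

9.73.246.183: longest match 9.72.0.0/14 -> BRANCH-A
216.60.46.108: longest match 0.0.0.0/0 -> EDGE1

no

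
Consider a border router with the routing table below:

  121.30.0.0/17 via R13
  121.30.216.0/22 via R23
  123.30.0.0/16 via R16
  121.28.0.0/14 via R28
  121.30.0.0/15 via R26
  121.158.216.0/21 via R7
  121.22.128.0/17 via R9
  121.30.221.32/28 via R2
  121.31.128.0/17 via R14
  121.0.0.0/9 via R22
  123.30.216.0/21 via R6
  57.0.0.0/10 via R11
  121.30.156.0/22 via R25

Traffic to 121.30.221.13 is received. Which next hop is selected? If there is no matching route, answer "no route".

Routes whose prefix contains 121.30.221.13:
  121.0.0.0/9 (121.0.0.0 - 121.127.255.255) -> R22
  121.28.0.0/14 (121.28.0.0 - 121.31.255.255) -> R28
  121.30.0.0/15 (121.30.0.0 - 121.31.255.255) -> R26
More-specific entries that do NOT match:
  121.30.221.32/28 (121.30.221.32 - 121.30.221.47) does not contain 121.30.221.13
  121.30.216.0/22 (121.30.216.0 - 121.30.219.255) does not contain 121.30.221.13
  121.30.156.0/22 (121.30.156.0 - 121.30.159.255) does not contain 121.30.221.13
  121.158.216.0/21 (121.158.216.0 - 121.158.223.255) does not contain 121.30.221.13
  123.30.216.0/21 (123.30.216.0 - 123.30.223.255) does not contain 121.30.221.13
  121.30.0.0/17 (121.30.0.0 - 121.30.127.255) does not contain 121.30.221.13
  121.22.128.0/17 (121.22.128.0 - 121.22.255.255) does not contain 121.30.221.13
  121.31.128.0/17 (121.31.128.0 - 121.31.255.255) does not contain 121.30.221.13
  123.30.0.0/16 (123.30.0.0 - 123.30.255.255) does not contain 121.30.221.13
Longest matching prefix is /15 -> next hop R26.

R26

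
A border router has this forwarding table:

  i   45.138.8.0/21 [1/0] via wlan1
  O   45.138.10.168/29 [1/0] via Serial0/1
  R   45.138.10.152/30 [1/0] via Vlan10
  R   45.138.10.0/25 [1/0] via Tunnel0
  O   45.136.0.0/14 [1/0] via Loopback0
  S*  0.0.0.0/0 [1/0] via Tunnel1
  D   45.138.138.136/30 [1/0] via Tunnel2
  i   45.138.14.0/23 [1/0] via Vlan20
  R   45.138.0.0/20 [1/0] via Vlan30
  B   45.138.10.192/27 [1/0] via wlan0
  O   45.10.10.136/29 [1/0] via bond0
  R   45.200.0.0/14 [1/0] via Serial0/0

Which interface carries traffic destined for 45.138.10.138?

wlan1

Routes whose prefix contains 45.138.10.138:
  0.0.0.0/0 (default, matches everything) -> Tunnel1
  45.136.0.0/14 (45.136.0.0 - 45.139.255.255) -> Loopback0
  45.138.0.0/20 (45.138.0.0 - 45.138.15.255) -> Vlan30
  45.138.8.0/21 (45.138.8.0 - 45.138.15.255) -> wlan1
More-specific entries that do NOT match:
  45.138.10.152/30 (45.138.10.152 - 45.138.10.155) does not contain 45.138.10.138
  45.138.138.136/30 (45.138.138.136 - 45.138.138.139) does not contain 45.138.10.138
  45.138.10.168/29 (45.138.10.168 - 45.138.10.175) does not contain 45.138.10.138
  45.10.10.136/29 (45.10.10.136 - 45.10.10.143) does not contain 45.138.10.138
  45.138.10.192/27 (45.138.10.192 - 45.138.10.223) does not contain 45.138.10.138
  45.138.10.0/25 (45.138.10.0 - 45.138.10.127) does not contain 45.138.10.138
  45.138.14.0/23 (45.138.14.0 - 45.138.15.255) does not contain 45.138.10.138
Longest matching prefix is /21 -> interface wlan1.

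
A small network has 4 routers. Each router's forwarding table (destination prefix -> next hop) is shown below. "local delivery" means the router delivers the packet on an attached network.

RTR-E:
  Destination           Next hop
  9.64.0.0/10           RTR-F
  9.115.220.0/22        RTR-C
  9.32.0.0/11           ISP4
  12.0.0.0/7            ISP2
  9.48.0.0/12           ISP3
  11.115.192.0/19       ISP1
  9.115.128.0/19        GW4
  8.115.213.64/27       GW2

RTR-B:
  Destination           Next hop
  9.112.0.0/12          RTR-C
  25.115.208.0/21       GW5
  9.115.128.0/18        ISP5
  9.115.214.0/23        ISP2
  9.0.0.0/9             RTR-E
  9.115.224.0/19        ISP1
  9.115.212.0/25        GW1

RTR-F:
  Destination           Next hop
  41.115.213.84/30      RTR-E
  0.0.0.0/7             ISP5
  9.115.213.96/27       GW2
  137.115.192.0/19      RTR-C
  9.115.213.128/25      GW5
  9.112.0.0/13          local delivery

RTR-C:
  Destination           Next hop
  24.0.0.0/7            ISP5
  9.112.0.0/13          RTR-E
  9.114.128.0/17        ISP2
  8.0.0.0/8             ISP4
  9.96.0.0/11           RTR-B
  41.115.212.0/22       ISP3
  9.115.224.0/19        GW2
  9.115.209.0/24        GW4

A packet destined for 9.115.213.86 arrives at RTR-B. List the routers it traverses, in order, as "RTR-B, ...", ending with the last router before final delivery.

RTR-B, RTR-C, RTR-E, RTR-F

At RTR-B: longest match for 9.115.213.86 is 9.112.0.0/12 -> RTR-C
At RTR-C: longest match for 9.115.213.86 is 9.112.0.0/13 -> RTR-E
At RTR-E: longest match for 9.115.213.86 is 9.64.0.0/10 -> RTR-F
At RTR-F: longest match for 9.115.213.86 is 9.112.0.0/13 -> local delivery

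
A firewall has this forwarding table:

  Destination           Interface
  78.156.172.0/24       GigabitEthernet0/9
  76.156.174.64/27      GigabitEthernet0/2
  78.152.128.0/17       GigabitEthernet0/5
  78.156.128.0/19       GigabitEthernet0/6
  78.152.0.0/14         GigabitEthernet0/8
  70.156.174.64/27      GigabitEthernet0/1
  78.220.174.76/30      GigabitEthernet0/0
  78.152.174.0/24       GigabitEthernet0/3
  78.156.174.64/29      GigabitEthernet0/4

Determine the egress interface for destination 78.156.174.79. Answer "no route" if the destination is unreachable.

No entry's prefix contains 78.156.174.79; there is no default route.

no route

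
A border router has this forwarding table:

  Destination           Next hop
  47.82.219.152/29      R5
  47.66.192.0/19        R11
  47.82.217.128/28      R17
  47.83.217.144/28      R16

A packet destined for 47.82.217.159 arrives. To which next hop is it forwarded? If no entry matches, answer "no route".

no route

No entry's prefix contains 47.82.217.159; there is no default route.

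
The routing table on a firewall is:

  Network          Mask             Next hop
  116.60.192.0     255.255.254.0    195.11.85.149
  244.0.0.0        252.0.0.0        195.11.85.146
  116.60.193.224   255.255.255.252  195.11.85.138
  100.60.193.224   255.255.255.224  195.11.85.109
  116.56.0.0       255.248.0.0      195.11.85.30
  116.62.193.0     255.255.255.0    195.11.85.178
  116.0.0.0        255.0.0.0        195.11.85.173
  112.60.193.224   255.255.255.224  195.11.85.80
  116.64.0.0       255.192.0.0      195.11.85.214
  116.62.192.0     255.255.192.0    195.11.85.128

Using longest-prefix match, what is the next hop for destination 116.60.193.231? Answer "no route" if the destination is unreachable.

Routes whose prefix contains 116.60.193.231:
  116.0.0.0/8 (116.0.0.0 - 116.255.255.255) -> 195.11.85.173
  116.56.0.0/13 (116.56.0.0 - 116.63.255.255) -> 195.11.85.30
  116.60.192.0/23 (116.60.192.0 - 116.60.193.255) -> 195.11.85.149
More-specific entries that do NOT match:
  116.60.193.224/30 (116.60.193.224 - 116.60.193.227) does not contain 116.60.193.231
  100.60.193.224/27 (100.60.193.224 - 100.60.193.255) does not contain 116.60.193.231
  112.60.193.224/27 (112.60.193.224 - 112.60.193.255) does not contain 116.60.193.231
  116.62.193.0/24 (116.62.193.0 - 116.62.193.255) does not contain 116.60.193.231
Longest matching prefix is /23 -> next hop 195.11.85.149.

195.11.85.149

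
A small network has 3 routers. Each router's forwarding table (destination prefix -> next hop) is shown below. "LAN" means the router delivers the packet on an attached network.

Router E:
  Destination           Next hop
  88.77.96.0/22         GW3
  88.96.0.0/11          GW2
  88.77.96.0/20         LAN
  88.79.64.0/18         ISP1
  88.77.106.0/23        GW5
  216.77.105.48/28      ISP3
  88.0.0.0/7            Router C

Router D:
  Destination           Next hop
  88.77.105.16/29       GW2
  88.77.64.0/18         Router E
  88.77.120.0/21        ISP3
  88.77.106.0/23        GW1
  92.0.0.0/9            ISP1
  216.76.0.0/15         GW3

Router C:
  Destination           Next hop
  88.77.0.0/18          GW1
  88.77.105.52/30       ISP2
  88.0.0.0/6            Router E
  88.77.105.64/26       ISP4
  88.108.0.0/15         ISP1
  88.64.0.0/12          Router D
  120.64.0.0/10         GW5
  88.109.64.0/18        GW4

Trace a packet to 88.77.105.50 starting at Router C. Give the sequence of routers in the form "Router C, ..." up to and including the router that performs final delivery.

Router C, Router D, Router E

At Router C: longest match for 88.77.105.50 is 88.64.0.0/12 -> Router D
At Router D: longest match for 88.77.105.50 is 88.77.64.0/18 -> Router E
At Router E: longest match for 88.77.105.50 is 88.77.96.0/20 -> LAN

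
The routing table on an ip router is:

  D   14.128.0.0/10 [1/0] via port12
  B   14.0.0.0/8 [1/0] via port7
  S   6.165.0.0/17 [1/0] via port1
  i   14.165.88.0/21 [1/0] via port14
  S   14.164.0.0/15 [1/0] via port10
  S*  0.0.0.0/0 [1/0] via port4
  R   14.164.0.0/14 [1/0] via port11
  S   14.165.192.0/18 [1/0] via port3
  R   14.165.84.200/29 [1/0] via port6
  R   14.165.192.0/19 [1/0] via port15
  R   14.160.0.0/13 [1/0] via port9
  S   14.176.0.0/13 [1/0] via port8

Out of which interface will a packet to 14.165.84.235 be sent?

port10

Routes whose prefix contains 14.165.84.235:
  0.0.0.0/0 (default, matches everything) -> port4
  14.0.0.0/8 (14.0.0.0 - 14.255.255.255) -> port7
  14.128.0.0/10 (14.128.0.0 - 14.191.255.255) -> port12
  14.160.0.0/13 (14.160.0.0 - 14.167.255.255) -> port9
  14.164.0.0/14 (14.164.0.0 - 14.167.255.255) -> port11
  14.164.0.0/15 (14.164.0.0 - 14.165.255.255) -> port10
More-specific entries that do NOT match:
  14.165.84.200/29 (14.165.84.200 - 14.165.84.207) does not contain 14.165.84.235
  14.165.88.0/21 (14.165.88.0 - 14.165.95.255) does not contain 14.165.84.235
  14.165.192.0/19 (14.165.192.0 - 14.165.223.255) does not contain 14.165.84.235
  14.165.192.0/18 (14.165.192.0 - 14.165.255.255) does not contain 14.165.84.235
  6.165.0.0/17 (6.165.0.0 - 6.165.127.255) does not contain 14.165.84.235
Longest matching prefix is /15 -> interface port10.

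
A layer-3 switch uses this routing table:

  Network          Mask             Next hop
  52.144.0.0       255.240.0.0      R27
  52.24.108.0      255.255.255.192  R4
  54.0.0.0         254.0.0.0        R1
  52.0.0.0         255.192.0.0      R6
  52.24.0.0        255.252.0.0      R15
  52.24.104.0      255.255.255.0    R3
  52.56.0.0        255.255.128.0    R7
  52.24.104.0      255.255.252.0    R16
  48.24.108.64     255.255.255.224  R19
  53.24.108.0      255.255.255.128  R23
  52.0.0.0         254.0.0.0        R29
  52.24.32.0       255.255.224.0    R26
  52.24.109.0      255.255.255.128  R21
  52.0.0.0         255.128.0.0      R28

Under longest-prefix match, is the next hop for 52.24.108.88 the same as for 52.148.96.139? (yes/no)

no

52.24.108.88: longest match 52.24.0.0/14 -> R15
52.148.96.139: longest match 52.144.0.0/12 -> R27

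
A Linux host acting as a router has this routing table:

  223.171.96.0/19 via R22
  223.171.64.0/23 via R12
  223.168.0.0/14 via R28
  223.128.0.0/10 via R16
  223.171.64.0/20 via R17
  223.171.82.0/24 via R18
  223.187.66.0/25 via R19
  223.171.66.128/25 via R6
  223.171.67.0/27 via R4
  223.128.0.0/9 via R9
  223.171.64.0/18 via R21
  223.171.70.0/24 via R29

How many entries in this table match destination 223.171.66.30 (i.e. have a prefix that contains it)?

Prefixes containing 223.171.66.30:
  223.128.0.0/9 (223.128.0.0 - 223.255.255.255)
  223.128.0.0/10 (223.128.0.0 - 223.191.255.255)
  223.168.0.0/14 (223.168.0.0 - 223.171.255.255)
  223.171.64.0/18 (223.171.64.0 - 223.171.127.255)
  223.171.64.0/20 (223.171.64.0 - 223.171.79.255)
Total matching entries: 5.

5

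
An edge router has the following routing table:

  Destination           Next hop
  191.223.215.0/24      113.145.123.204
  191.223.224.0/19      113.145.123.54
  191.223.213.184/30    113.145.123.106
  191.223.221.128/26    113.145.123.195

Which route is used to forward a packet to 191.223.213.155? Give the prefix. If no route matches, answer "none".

none

191.223.213.155 is outside every listed prefix and there is no default route.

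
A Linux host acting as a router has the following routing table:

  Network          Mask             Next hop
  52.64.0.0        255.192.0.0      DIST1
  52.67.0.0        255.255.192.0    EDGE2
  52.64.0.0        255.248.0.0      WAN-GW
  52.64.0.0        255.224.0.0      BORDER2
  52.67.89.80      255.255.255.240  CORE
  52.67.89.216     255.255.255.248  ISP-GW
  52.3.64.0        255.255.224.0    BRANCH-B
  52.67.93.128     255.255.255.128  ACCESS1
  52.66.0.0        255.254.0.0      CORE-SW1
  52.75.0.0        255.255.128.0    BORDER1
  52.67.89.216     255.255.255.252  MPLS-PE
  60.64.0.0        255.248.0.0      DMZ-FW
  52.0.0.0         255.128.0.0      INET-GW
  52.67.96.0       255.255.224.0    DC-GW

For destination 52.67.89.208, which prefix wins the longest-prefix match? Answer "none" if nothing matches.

Entries matching 52.67.89.208:
  52.0.0.0/9 (52.0.0.0 - 52.127.255.255)
  52.64.0.0/10 (52.64.0.0 - 52.127.255.255)
  52.64.0.0/11 (52.64.0.0 - 52.95.255.255)
  52.64.0.0/13 (52.64.0.0 - 52.71.255.255)
  52.66.0.0/15 (52.66.0.0 - 52.67.255.255)
Most specific is 52.66.0.0/15.

52.66.0.0/15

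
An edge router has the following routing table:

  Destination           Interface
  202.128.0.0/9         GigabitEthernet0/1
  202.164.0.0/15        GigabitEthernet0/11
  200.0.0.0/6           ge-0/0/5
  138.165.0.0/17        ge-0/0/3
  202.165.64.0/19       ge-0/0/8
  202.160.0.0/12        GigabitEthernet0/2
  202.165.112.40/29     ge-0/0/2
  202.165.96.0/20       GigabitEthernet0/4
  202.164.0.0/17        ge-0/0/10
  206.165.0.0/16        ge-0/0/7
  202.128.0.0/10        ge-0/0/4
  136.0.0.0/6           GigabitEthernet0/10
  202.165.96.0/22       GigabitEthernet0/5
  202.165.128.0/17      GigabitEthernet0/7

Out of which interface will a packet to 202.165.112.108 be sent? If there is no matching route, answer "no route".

GigabitEthernet0/11

Routes whose prefix contains 202.165.112.108:
  200.0.0.0/6 (200.0.0.0 - 203.255.255.255) -> ge-0/0/5
  202.128.0.0/9 (202.128.0.0 - 202.255.255.255) -> GigabitEthernet0/1
  202.128.0.0/10 (202.128.0.0 - 202.191.255.255) -> ge-0/0/4
  202.160.0.0/12 (202.160.0.0 - 202.175.255.255) -> GigabitEthernet0/2
  202.164.0.0/15 (202.164.0.0 - 202.165.255.255) -> GigabitEthernet0/11
More-specific entries that do NOT match:
  202.165.112.40/29 (202.165.112.40 - 202.165.112.47) does not contain 202.165.112.108
  202.165.96.0/22 (202.165.96.0 - 202.165.99.255) does not contain 202.165.112.108
  202.165.96.0/20 (202.165.96.0 - 202.165.111.255) does not contain 202.165.112.108
  202.165.64.0/19 (202.165.64.0 - 202.165.95.255) does not contain 202.165.112.108
  138.165.0.0/17 (138.165.0.0 - 138.165.127.255) does not contain 202.165.112.108
  202.164.0.0/17 (202.164.0.0 - 202.164.127.255) does not contain 202.165.112.108
  202.165.128.0/17 (202.165.128.0 - 202.165.255.255) does not contain 202.165.112.108
  206.165.0.0/16 (206.165.0.0 - 206.165.255.255) does not contain 202.165.112.108
Longest matching prefix is /15 -> interface GigabitEthernet0/11.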